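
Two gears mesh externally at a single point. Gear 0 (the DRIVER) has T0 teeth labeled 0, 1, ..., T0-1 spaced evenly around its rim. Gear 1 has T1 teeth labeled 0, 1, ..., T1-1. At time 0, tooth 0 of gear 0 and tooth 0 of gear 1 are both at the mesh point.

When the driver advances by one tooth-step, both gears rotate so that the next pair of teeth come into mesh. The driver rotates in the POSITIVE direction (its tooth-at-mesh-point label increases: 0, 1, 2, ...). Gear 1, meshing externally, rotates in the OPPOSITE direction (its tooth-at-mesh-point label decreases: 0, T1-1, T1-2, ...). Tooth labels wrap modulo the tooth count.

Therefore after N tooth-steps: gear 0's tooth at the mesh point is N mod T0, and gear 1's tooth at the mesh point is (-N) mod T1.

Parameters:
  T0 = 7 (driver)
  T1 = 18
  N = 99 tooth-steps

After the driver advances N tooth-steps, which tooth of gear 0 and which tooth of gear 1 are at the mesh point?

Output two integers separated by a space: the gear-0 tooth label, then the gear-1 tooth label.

Answer: 1 9

Derivation:
Gear 0 (driver, T0=7): tooth at mesh = N mod T0
  99 = 14 * 7 + 1, so 99 mod 7 = 1
  gear 0 tooth = 1
Gear 1 (driven, T1=18): tooth at mesh = (-N) mod T1
  99 = 5 * 18 + 9, so 99 mod 18 = 9
  (-99) mod 18 = (-9) mod 18 = 18 - 9 = 9
Mesh after 99 steps: gear-0 tooth 1 meets gear-1 tooth 9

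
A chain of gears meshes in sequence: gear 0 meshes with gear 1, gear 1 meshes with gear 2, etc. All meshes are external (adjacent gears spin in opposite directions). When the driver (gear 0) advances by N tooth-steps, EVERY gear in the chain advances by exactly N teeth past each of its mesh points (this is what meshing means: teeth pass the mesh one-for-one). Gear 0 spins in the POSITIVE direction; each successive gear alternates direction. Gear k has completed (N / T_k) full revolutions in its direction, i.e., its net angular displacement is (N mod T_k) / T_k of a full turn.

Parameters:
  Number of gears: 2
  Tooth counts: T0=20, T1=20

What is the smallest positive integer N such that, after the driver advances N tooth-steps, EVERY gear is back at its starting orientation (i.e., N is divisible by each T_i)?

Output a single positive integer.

Gear k returns to start when N is a multiple of T_k.
All gears at start simultaneously when N is a common multiple of [20, 20]; the smallest such N is lcm(20, 20).
Start: lcm = T0 = 20
Fold in T1=20: gcd(20, 20) = 20; lcm(20, 20) = 20 * 20 / 20 = 400 / 20 = 20
Full cycle length = 20

Answer: 20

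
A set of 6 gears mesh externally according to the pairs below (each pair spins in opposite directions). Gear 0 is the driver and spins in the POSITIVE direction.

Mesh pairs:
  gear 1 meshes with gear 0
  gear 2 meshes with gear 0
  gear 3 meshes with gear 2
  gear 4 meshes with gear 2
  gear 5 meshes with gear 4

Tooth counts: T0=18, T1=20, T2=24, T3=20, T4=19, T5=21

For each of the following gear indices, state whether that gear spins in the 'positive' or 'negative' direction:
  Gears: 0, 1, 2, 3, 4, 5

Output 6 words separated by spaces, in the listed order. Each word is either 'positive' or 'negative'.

Answer: positive negative negative positive positive negative

Derivation:
Gear 0 (driver): positive (depth 0)
  gear 1: meshes with gear 0 -> depth 1 -> negative (opposite of gear 0)
  gear 2: meshes with gear 0 -> depth 1 -> negative (opposite of gear 0)
  gear 3: meshes with gear 2 -> depth 2 -> positive (opposite of gear 2)
  gear 4: meshes with gear 2 -> depth 2 -> positive (opposite of gear 2)
  gear 5: meshes with gear 4 -> depth 3 -> negative (opposite of gear 4)
Queried indices 0, 1, 2, 3, 4, 5 -> positive, negative, negative, positive, positive, negative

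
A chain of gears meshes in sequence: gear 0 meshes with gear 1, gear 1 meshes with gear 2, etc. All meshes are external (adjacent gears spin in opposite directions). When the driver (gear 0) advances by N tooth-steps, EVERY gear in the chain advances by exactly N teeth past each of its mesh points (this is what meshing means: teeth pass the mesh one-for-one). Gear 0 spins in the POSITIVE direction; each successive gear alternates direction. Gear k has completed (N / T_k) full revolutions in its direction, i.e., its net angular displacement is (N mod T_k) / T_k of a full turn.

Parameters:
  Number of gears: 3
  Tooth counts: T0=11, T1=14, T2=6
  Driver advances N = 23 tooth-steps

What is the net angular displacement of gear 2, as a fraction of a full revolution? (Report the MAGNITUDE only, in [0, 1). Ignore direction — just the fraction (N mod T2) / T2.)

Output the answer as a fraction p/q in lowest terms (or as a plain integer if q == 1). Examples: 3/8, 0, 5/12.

Answer: 5/6

Derivation:
Chain of 3 gears, tooth counts: [11, 14, 6]
  gear 0: T0=11, direction=positive, advance = 23 mod 11 = 1 teeth = 1/11 turn
  gear 1: T1=14, direction=negative, advance = 23 mod 14 = 9 teeth = 9/14 turn
  gear 2: T2=6, direction=positive, advance = 23 mod 6 = 5 teeth = 5/6 turn
Gear 2: 23 mod 6 = 5
Fraction = 5 / 6 = 5/6 (gcd(5,6)=1) = 5/6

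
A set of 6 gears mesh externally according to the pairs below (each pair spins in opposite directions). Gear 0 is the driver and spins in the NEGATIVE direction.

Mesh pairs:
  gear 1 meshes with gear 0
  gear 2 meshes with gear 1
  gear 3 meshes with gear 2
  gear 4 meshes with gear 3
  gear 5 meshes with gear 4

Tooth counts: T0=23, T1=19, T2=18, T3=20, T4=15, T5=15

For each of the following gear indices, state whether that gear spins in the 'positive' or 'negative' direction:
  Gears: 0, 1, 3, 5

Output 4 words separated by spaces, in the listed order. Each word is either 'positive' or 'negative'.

Gear 0 (driver): negative (depth 0)
  gear 1: meshes with gear 0 -> depth 1 -> positive (opposite of gear 0)
  gear 2: meshes with gear 1 -> depth 2 -> negative (opposite of gear 1)
  gear 3: meshes with gear 2 -> depth 3 -> positive (opposite of gear 2)
  gear 4: meshes with gear 3 -> depth 4 -> negative (opposite of gear 3)
  gear 5: meshes with gear 4 -> depth 5 -> positive (opposite of gear 4)
Queried indices 0, 1, 3, 5 -> negative, positive, positive, positive

Answer: negative positive positive positive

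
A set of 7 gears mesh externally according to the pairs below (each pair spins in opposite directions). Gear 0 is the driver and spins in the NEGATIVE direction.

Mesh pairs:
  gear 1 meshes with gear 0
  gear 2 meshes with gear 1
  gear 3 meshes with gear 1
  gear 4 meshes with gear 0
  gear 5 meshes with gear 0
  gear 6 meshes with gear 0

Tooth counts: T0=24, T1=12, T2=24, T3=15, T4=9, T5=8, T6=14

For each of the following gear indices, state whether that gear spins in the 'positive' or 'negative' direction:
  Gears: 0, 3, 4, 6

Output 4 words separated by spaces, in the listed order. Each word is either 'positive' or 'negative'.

Gear 0 (driver): negative (depth 0)
  gear 1: meshes with gear 0 -> depth 1 -> positive (opposite of gear 0)
  gear 2: meshes with gear 1 -> depth 2 -> negative (opposite of gear 1)
  gear 3: meshes with gear 1 -> depth 2 -> negative (opposite of gear 1)
  gear 4: meshes with gear 0 -> depth 1 -> positive (opposite of gear 0)
  gear 5: meshes with gear 0 -> depth 1 -> positive (opposite of gear 0)
  gear 6: meshes with gear 0 -> depth 1 -> positive (opposite of gear 0)
Queried indices 0, 3, 4, 6 -> negative, negative, positive, positive

Answer: negative negative positive positive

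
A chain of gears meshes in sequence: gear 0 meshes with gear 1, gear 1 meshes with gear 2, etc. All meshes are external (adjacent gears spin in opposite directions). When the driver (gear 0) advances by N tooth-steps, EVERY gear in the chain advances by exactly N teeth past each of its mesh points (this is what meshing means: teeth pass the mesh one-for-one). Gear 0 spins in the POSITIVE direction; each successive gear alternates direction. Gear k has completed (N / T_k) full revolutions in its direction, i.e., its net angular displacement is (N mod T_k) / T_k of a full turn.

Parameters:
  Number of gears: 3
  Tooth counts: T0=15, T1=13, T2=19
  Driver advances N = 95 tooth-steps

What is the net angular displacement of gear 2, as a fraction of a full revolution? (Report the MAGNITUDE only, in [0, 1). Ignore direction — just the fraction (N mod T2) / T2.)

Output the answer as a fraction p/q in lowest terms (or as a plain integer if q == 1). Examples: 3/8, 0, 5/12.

Answer: 0

Derivation:
Chain of 3 gears, tooth counts: [15, 13, 19]
  gear 0: T0=15, direction=positive, advance = 95 mod 15 = 5 teeth = 5/15 turn
  gear 1: T1=13, direction=negative, advance = 95 mod 13 = 4 teeth = 4/13 turn
  gear 2: T2=19, direction=positive, advance = 95 mod 19 = 0 teeth = 0/19 turn
Gear 2: 95 mod 19 = 0
Fraction = 0 / 19 = 0/1 (gcd(0,19)=19) = 0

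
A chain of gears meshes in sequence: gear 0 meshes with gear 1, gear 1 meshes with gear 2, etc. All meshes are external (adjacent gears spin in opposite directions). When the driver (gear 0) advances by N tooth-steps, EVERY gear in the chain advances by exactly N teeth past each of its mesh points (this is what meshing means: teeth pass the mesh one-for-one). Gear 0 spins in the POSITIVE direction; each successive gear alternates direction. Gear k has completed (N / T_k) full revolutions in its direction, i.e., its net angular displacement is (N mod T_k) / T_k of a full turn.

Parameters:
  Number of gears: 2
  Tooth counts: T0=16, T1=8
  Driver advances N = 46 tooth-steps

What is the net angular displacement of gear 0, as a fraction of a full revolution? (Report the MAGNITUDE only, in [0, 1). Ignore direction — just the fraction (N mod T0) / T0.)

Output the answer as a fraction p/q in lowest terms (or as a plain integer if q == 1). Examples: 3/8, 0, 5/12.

Answer: 7/8

Derivation:
Chain of 2 gears, tooth counts: [16, 8]
  gear 0: T0=16, direction=positive, advance = 46 mod 16 = 14 teeth = 14/16 turn
  gear 1: T1=8, direction=negative, advance = 46 mod 8 = 6 teeth = 6/8 turn
Gear 0: 46 mod 16 = 14
Fraction = 14 / 16 = 7/8 (gcd(14,16)=2) = 7/8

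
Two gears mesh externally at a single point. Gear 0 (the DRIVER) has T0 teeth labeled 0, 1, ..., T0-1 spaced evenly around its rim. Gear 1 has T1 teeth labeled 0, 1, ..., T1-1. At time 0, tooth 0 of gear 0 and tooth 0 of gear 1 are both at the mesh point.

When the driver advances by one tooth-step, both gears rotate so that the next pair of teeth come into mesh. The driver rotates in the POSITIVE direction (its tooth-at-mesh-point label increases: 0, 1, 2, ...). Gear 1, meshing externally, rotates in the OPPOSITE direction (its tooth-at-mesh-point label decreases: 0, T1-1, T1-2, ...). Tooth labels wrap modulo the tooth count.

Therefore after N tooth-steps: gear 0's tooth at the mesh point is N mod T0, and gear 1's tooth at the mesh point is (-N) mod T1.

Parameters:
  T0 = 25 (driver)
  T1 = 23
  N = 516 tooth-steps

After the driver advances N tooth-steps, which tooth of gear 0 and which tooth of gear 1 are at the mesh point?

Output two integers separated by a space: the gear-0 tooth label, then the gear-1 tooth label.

Gear 0 (driver, T0=25): tooth at mesh = N mod T0
  516 = 20 * 25 + 16, so 516 mod 25 = 16
  gear 0 tooth = 16
Gear 1 (driven, T1=23): tooth at mesh = (-N) mod T1
  516 = 22 * 23 + 10, so 516 mod 23 = 10
  (-516) mod 23 = (-10) mod 23 = 23 - 10 = 13
Mesh after 516 steps: gear-0 tooth 16 meets gear-1 tooth 13

Answer: 16 13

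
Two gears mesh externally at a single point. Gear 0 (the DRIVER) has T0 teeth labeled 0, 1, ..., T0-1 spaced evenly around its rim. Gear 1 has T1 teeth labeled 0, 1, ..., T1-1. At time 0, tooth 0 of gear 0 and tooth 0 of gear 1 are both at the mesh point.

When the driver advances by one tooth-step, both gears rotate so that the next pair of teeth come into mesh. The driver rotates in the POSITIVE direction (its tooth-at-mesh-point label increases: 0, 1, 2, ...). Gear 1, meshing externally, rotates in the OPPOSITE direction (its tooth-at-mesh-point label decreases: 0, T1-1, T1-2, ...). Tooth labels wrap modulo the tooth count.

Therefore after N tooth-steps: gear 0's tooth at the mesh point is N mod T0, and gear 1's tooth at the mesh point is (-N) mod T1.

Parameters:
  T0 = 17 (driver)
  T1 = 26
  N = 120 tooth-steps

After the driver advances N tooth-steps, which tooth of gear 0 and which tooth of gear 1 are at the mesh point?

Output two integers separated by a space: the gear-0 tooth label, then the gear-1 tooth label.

Answer: 1 10

Derivation:
Gear 0 (driver, T0=17): tooth at mesh = N mod T0
  120 = 7 * 17 + 1, so 120 mod 17 = 1
  gear 0 tooth = 1
Gear 1 (driven, T1=26): tooth at mesh = (-N) mod T1
  120 = 4 * 26 + 16, so 120 mod 26 = 16
  (-120) mod 26 = (-16) mod 26 = 26 - 16 = 10
Mesh after 120 steps: gear-0 tooth 1 meets gear-1 tooth 10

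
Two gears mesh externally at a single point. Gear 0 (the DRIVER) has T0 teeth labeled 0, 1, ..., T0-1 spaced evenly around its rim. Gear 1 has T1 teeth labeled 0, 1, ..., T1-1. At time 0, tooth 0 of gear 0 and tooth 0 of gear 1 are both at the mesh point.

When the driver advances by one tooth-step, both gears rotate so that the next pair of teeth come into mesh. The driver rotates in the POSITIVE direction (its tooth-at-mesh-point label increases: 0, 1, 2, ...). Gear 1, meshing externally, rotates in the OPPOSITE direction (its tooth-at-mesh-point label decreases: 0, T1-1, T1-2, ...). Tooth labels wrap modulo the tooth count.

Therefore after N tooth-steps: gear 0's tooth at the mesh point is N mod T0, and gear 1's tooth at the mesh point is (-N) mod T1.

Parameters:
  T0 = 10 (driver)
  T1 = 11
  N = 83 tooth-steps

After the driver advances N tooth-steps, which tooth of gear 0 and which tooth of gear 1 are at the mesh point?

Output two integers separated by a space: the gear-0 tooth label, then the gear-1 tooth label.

Answer: 3 5

Derivation:
Gear 0 (driver, T0=10): tooth at mesh = N mod T0
  83 = 8 * 10 + 3, so 83 mod 10 = 3
  gear 0 tooth = 3
Gear 1 (driven, T1=11): tooth at mesh = (-N) mod T1
  83 = 7 * 11 + 6, so 83 mod 11 = 6
  (-83) mod 11 = (-6) mod 11 = 11 - 6 = 5
Mesh after 83 steps: gear-0 tooth 3 meets gear-1 tooth 5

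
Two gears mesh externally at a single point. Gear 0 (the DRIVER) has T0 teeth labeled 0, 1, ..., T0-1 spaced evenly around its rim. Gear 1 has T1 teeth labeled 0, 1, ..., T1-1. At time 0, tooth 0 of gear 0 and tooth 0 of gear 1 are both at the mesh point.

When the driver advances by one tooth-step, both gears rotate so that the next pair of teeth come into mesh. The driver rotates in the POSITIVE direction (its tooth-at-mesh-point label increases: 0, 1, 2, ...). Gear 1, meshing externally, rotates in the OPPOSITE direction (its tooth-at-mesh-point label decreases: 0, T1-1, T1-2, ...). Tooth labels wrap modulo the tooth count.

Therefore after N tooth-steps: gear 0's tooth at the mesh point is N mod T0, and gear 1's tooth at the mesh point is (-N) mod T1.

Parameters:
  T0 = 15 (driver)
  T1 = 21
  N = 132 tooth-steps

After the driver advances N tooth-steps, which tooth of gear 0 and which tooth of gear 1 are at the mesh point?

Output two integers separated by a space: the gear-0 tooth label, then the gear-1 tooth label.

Gear 0 (driver, T0=15): tooth at mesh = N mod T0
  132 = 8 * 15 + 12, so 132 mod 15 = 12
  gear 0 tooth = 12
Gear 1 (driven, T1=21): tooth at mesh = (-N) mod T1
  132 = 6 * 21 + 6, so 132 mod 21 = 6
  (-132) mod 21 = (-6) mod 21 = 21 - 6 = 15
Mesh after 132 steps: gear-0 tooth 12 meets gear-1 tooth 15

Answer: 12 15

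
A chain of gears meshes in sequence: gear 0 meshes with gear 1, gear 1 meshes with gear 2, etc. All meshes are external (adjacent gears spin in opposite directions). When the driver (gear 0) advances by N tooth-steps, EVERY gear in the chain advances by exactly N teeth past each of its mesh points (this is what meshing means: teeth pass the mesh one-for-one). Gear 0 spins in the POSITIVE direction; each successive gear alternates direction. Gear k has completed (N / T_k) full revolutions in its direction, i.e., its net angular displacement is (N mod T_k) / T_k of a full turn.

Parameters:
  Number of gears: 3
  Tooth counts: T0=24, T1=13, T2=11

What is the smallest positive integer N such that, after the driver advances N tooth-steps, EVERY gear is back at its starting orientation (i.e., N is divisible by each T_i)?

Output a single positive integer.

Gear k returns to start when N is a multiple of T_k.
All gears at start simultaneously when N is a common multiple of [24, 13, 11]; the smallest such N is lcm(24, 13, 11).
Start: lcm = T0 = 24
Fold in T1=13: gcd(24, 13) = 1; lcm(24, 13) = 24 * 13 / 1 = 312 / 1 = 312
Fold in T2=11: gcd(312, 11) = 1; lcm(312, 11) = 312 * 11 / 1 = 3432 / 1 = 3432
Full cycle length = 3432

Answer: 3432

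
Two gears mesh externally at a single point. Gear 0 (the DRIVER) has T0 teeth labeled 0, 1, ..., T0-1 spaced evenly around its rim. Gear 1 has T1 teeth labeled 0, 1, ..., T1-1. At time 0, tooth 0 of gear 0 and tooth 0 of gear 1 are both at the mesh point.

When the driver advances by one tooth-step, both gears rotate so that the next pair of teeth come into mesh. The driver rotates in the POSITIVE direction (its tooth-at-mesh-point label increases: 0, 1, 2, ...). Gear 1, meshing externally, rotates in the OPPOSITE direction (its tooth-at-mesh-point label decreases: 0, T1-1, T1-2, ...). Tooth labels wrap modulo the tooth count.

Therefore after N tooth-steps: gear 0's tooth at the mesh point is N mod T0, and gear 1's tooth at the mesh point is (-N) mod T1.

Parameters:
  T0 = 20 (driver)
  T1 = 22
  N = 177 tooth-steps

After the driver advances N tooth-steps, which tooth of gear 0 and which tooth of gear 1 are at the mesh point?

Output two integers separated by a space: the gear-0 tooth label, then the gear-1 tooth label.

Answer: 17 21

Derivation:
Gear 0 (driver, T0=20): tooth at mesh = N mod T0
  177 = 8 * 20 + 17, so 177 mod 20 = 17
  gear 0 tooth = 17
Gear 1 (driven, T1=22): tooth at mesh = (-N) mod T1
  177 = 8 * 22 + 1, so 177 mod 22 = 1
  (-177) mod 22 = (-1) mod 22 = 22 - 1 = 21
Mesh after 177 steps: gear-0 tooth 17 meets gear-1 tooth 21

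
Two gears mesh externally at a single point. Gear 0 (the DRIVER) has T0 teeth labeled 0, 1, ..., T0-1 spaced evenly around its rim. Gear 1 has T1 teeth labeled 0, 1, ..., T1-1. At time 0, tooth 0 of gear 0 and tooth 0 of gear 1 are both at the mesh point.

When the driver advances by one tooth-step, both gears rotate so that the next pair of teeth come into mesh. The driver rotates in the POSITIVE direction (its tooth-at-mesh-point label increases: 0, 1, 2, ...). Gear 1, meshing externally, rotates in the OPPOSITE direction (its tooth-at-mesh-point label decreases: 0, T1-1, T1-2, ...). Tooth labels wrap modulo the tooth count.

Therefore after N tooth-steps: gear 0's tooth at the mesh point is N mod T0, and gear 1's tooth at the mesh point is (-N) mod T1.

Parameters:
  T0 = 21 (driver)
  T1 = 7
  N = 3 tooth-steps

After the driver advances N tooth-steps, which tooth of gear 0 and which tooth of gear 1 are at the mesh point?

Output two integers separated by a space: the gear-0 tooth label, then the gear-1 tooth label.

Gear 0 (driver, T0=21): tooth at mesh = N mod T0
  3 = 0 * 21 + 3, so 3 mod 21 = 3
  gear 0 tooth = 3
Gear 1 (driven, T1=7): tooth at mesh = (-N) mod T1
  3 = 0 * 7 + 3, so 3 mod 7 = 3
  (-3) mod 7 = (-3) mod 7 = 7 - 3 = 4
Mesh after 3 steps: gear-0 tooth 3 meets gear-1 tooth 4

Answer: 3 4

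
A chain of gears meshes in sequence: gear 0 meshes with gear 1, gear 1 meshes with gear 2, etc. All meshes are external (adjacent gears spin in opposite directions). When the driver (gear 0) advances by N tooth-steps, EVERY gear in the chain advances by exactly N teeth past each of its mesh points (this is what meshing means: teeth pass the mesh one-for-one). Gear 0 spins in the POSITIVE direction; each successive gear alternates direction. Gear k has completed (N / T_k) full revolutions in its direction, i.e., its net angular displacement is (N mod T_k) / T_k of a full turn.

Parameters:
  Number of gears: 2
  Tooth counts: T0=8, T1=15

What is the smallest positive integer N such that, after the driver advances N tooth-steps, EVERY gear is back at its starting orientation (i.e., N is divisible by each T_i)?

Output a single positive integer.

Answer: 120

Derivation:
Gear k returns to start when N is a multiple of T_k.
All gears at start simultaneously when N is a common multiple of [8, 15]; the smallest such N is lcm(8, 15).
Start: lcm = T0 = 8
Fold in T1=15: gcd(8, 15) = 1; lcm(8, 15) = 8 * 15 / 1 = 120 / 1 = 120
Full cycle length = 120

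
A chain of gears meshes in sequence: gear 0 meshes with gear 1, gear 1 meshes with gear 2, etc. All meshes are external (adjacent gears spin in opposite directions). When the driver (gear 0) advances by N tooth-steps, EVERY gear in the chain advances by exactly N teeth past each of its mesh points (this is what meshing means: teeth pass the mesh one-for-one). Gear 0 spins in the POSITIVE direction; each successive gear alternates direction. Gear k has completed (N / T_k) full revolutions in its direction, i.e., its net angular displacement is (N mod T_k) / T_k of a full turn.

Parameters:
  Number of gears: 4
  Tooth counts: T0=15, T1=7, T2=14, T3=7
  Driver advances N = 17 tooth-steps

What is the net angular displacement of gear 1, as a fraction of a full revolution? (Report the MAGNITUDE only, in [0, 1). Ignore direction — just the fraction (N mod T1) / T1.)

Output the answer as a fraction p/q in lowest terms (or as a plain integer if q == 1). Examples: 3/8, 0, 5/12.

Chain of 4 gears, tooth counts: [15, 7, 14, 7]
  gear 0: T0=15, direction=positive, advance = 17 mod 15 = 2 teeth = 2/15 turn
  gear 1: T1=7, direction=negative, advance = 17 mod 7 = 3 teeth = 3/7 turn
  gear 2: T2=14, direction=positive, advance = 17 mod 14 = 3 teeth = 3/14 turn
  gear 3: T3=7, direction=negative, advance = 17 mod 7 = 3 teeth = 3/7 turn
Gear 1: 17 mod 7 = 3
Fraction = 3 / 7 = 3/7 (gcd(3,7)=1) = 3/7

Answer: 3/7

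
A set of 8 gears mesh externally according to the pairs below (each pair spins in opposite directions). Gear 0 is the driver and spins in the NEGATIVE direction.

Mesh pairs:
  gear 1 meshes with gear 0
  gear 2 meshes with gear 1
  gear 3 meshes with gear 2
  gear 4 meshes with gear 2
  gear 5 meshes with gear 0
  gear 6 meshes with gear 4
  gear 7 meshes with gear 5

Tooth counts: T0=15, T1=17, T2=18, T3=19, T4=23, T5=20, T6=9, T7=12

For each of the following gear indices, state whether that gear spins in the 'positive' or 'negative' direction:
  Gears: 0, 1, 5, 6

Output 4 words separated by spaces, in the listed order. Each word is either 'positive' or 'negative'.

Gear 0 (driver): negative (depth 0)
  gear 1: meshes with gear 0 -> depth 1 -> positive (opposite of gear 0)
  gear 2: meshes with gear 1 -> depth 2 -> negative (opposite of gear 1)
  gear 3: meshes with gear 2 -> depth 3 -> positive (opposite of gear 2)
  gear 4: meshes with gear 2 -> depth 3 -> positive (opposite of gear 2)
  gear 5: meshes with gear 0 -> depth 1 -> positive (opposite of gear 0)
  gear 6: meshes with gear 4 -> depth 4 -> negative (opposite of gear 4)
  gear 7: meshes with gear 5 -> depth 2 -> negative (opposite of gear 5)
Queried indices 0, 1, 5, 6 -> negative, positive, positive, negative

Answer: negative positive positive negative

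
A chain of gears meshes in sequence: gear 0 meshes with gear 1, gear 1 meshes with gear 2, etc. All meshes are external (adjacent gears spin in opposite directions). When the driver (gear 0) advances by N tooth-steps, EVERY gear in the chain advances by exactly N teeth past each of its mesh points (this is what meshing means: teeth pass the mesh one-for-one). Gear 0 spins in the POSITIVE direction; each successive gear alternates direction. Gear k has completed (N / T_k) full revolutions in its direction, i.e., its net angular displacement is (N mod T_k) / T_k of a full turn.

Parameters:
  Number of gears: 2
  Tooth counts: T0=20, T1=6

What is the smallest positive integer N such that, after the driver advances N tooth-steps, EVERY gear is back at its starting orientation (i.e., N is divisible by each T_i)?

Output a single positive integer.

Gear k returns to start when N is a multiple of T_k.
All gears at start simultaneously when N is a common multiple of [20, 6]; the smallest such N is lcm(20, 6).
Start: lcm = T0 = 20
Fold in T1=6: gcd(20, 6) = 2; lcm(20, 6) = 20 * 6 / 2 = 120 / 2 = 60
Full cycle length = 60

Answer: 60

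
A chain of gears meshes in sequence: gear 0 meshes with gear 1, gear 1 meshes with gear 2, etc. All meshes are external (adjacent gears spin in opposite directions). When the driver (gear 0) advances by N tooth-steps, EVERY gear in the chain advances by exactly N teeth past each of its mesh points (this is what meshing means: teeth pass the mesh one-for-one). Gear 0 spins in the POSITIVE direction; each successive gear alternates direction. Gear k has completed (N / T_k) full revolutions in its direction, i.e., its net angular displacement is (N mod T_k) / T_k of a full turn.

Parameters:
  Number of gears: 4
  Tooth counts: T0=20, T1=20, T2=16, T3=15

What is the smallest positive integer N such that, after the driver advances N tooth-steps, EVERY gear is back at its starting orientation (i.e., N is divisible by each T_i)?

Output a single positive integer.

Gear k returns to start when N is a multiple of T_k.
All gears at start simultaneously when N is a common multiple of [20, 20, 16, 15]; the smallest such N is lcm(20, 20, 16, 15).
Start: lcm = T0 = 20
Fold in T1=20: gcd(20, 20) = 20; lcm(20, 20) = 20 * 20 / 20 = 400 / 20 = 20
Fold in T2=16: gcd(20, 16) = 4; lcm(20, 16) = 20 * 16 / 4 = 320 / 4 = 80
Fold in T3=15: gcd(80, 15) = 5; lcm(80, 15) = 80 * 15 / 5 = 1200 / 5 = 240
Full cycle length = 240

Answer: 240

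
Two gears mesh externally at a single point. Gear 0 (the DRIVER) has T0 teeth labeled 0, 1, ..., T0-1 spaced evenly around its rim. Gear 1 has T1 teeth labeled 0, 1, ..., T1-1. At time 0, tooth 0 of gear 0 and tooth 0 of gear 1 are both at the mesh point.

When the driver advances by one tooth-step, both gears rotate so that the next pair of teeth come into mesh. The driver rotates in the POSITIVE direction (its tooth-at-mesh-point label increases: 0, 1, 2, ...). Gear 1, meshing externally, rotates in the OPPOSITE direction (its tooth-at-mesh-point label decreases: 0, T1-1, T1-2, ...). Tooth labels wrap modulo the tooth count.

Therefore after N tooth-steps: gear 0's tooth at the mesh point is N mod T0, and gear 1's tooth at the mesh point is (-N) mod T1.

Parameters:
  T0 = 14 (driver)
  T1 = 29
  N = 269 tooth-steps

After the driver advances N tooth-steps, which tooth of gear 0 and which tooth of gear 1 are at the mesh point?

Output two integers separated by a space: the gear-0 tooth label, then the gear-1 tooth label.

Gear 0 (driver, T0=14): tooth at mesh = N mod T0
  269 = 19 * 14 + 3, so 269 mod 14 = 3
  gear 0 tooth = 3
Gear 1 (driven, T1=29): tooth at mesh = (-N) mod T1
  269 = 9 * 29 + 8, so 269 mod 29 = 8
  (-269) mod 29 = (-8) mod 29 = 29 - 8 = 21
Mesh after 269 steps: gear-0 tooth 3 meets gear-1 tooth 21

Answer: 3 21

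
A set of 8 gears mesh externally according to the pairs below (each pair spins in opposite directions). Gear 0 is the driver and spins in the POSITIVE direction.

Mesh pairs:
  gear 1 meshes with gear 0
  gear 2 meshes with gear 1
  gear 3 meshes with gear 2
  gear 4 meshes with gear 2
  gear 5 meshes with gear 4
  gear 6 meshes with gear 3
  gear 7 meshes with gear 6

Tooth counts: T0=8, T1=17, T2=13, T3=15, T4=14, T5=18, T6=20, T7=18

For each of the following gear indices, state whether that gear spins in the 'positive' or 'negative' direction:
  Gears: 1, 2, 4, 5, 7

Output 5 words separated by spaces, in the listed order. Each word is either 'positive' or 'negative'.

Gear 0 (driver): positive (depth 0)
  gear 1: meshes with gear 0 -> depth 1 -> negative (opposite of gear 0)
  gear 2: meshes with gear 1 -> depth 2 -> positive (opposite of gear 1)
  gear 3: meshes with gear 2 -> depth 3 -> negative (opposite of gear 2)
  gear 4: meshes with gear 2 -> depth 3 -> negative (opposite of gear 2)
  gear 5: meshes with gear 4 -> depth 4 -> positive (opposite of gear 4)
  gear 6: meshes with gear 3 -> depth 4 -> positive (opposite of gear 3)
  gear 7: meshes with gear 6 -> depth 5 -> negative (opposite of gear 6)
Queried indices 1, 2, 4, 5, 7 -> negative, positive, negative, positive, negative

Answer: negative positive negative positive negative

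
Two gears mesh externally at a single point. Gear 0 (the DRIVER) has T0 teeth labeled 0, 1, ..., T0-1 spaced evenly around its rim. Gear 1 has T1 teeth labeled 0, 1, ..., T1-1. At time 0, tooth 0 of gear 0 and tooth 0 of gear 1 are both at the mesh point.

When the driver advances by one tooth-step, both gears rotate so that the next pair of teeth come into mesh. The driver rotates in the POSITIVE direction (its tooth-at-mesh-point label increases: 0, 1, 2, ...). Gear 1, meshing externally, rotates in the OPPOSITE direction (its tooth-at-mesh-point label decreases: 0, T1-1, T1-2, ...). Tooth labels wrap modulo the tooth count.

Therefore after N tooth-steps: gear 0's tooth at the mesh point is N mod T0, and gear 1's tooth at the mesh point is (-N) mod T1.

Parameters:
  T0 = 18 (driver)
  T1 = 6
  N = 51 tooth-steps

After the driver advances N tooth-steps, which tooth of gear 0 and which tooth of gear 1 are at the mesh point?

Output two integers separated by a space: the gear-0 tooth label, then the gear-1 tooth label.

Gear 0 (driver, T0=18): tooth at mesh = N mod T0
  51 = 2 * 18 + 15, so 51 mod 18 = 15
  gear 0 tooth = 15
Gear 1 (driven, T1=6): tooth at mesh = (-N) mod T1
  51 = 8 * 6 + 3, so 51 mod 6 = 3
  (-51) mod 6 = (-3) mod 6 = 6 - 3 = 3
Mesh after 51 steps: gear-0 tooth 15 meets gear-1 tooth 3

Answer: 15 3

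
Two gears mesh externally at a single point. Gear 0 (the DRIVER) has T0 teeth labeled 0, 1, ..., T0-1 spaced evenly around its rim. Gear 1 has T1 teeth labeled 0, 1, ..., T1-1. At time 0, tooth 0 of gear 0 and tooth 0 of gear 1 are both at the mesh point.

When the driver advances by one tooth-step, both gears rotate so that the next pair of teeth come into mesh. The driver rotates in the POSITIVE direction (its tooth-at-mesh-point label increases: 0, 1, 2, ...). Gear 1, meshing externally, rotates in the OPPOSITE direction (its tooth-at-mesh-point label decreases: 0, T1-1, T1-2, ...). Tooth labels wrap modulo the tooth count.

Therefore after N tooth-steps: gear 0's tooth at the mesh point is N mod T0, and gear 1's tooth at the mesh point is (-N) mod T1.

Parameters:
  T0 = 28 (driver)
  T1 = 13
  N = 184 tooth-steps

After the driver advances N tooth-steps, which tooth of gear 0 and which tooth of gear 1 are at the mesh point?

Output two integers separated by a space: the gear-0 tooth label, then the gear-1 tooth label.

Gear 0 (driver, T0=28): tooth at mesh = N mod T0
  184 = 6 * 28 + 16, so 184 mod 28 = 16
  gear 0 tooth = 16
Gear 1 (driven, T1=13): tooth at mesh = (-N) mod T1
  184 = 14 * 13 + 2, so 184 mod 13 = 2
  (-184) mod 13 = (-2) mod 13 = 13 - 2 = 11
Mesh after 184 steps: gear-0 tooth 16 meets gear-1 tooth 11

Answer: 16 11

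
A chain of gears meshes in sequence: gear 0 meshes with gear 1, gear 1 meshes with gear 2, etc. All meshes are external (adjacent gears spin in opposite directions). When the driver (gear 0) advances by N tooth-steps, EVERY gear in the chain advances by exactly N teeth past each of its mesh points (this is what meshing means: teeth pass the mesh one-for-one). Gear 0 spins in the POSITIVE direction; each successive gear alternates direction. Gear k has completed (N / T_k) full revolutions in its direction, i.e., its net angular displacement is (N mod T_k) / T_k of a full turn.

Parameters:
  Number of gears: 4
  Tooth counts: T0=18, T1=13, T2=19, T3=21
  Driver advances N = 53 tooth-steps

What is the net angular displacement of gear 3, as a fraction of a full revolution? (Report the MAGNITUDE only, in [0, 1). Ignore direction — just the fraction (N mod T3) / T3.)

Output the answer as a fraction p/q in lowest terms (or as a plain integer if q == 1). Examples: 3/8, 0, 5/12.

Answer: 11/21

Derivation:
Chain of 4 gears, tooth counts: [18, 13, 19, 21]
  gear 0: T0=18, direction=positive, advance = 53 mod 18 = 17 teeth = 17/18 turn
  gear 1: T1=13, direction=negative, advance = 53 mod 13 = 1 teeth = 1/13 turn
  gear 2: T2=19, direction=positive, advance = 53 mod 19 = 15 teeth = 15/19 turn
  gear 3: T3=21, direction=negative, advance = 53 mod 21 = 11 teeth = 11/21 turn
Gear 3: 53 mod 21 = 11
Fraction = 11 / 21 = 11/21 (gcd(11,21)=1) = 11/21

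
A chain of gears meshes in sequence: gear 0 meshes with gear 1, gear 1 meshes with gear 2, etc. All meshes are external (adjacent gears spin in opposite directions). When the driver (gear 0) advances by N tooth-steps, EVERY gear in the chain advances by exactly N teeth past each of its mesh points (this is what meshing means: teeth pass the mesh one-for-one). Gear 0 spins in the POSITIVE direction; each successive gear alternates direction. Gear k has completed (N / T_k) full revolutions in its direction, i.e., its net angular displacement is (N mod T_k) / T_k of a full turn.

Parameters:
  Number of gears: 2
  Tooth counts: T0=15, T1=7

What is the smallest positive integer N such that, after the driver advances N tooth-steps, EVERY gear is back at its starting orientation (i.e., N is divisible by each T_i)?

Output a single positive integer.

Answer: 105

Derivation:
Gear k returns to start when N is a multiple of T_k.
All gears at start simultaneously when N is a common multiple of [15, 7]; the smallest such N is lcm(15, 7).
Start: lcm = T0 = 15
Fold in T1=7: gcd(15, 7) = 1; lcm(15, 7) = 15 * 7 / 1 = 105 / 1 = 105
Full cycle length = 105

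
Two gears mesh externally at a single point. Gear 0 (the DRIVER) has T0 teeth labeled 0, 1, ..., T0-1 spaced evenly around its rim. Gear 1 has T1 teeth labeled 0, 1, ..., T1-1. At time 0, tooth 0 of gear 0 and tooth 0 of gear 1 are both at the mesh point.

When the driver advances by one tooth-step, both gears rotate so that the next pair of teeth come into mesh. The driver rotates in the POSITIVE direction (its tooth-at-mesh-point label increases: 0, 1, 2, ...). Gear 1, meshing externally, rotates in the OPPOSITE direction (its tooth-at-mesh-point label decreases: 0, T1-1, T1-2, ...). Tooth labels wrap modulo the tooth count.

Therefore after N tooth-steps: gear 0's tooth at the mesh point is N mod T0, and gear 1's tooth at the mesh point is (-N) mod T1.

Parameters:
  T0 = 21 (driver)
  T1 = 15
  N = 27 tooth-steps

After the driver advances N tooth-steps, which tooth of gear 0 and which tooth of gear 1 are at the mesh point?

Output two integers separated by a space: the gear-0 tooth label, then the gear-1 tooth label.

Answer: 6 3

Derivation:
Gear 0 (driver, T0=21): tooth at mesh = N mod T0
  27 = 1 * 21 + 6, so 27 mod 21 = 6
  gear 0 tooth = 6
Gear 1 (driven, T1=15): tooth at mesh = (-N) mod T1
  27 = 1 * 15 + 12, so 27 mod 15 = 12
  (-27) mod 15 = (-12) mod 15 = 15 - 12 = 3
Mesh after 27 steps: gear-0 tooth 6 meets gear-1 tooth 3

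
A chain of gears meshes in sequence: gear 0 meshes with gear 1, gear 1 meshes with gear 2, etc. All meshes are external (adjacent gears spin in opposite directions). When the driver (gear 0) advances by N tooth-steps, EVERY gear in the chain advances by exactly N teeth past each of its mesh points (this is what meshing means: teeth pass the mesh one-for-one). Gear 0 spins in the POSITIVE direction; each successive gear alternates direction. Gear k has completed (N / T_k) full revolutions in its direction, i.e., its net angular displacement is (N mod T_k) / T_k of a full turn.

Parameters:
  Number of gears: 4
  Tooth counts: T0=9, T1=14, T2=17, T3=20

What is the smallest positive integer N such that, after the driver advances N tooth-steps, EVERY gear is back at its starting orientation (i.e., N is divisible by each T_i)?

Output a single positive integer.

Gear k returns to start when N is a multiple of T_k.
All gears at start simultaneously when N is a common multiple of [9, 14, 17, 20]; the smallest such N is lcm(9, 14, 17, 20).
Start: lcm = T0 = 9
Fold in T1=14: gcd(9, 14) = 1; lcm(9, 14) = 9 * 14 / 1 = 126 / 1 = 126
Fold in T2=17: gcd(126, 17) = 1; lcm(126, 17) = 126 * 17 / 1 = 2142 / 1 = 2142
Fold in T3=20: gcd(2142, 20) = 2; lcm(2142, 20) = 2142 * 20 / 2 = 42840 / 2 = 21420
Full cycle length = 21420

Answer: 21420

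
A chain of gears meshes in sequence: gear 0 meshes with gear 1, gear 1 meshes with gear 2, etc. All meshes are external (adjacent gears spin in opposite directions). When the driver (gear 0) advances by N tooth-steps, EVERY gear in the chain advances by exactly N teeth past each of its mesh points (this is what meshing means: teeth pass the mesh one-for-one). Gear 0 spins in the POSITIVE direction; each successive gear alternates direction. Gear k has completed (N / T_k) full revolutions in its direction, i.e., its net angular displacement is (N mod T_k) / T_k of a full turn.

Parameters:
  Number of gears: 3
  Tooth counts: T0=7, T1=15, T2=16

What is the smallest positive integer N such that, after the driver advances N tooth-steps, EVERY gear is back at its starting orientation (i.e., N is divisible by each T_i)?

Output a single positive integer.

Answer: 1680

Derivation:
Gear k returns to start when N is a multiple of T_k.
All gears at start simultaneously when N is a common multiple of [7, 15, 16]; the smallest such N is lcm(7, 15, 16).
Start: lcm = T0 = 7
Fold in T1=15: gcd(7, 15) = 1; lcm(7, 15) = 7 * 15 / 1 = 105 / 1 = 105
Fold in T2=16: gcd(105, 16) = 1; lcm(105, 16) = 105 * 16 / 1 = 1680 / 1 = 1680
Full cycle length = 1680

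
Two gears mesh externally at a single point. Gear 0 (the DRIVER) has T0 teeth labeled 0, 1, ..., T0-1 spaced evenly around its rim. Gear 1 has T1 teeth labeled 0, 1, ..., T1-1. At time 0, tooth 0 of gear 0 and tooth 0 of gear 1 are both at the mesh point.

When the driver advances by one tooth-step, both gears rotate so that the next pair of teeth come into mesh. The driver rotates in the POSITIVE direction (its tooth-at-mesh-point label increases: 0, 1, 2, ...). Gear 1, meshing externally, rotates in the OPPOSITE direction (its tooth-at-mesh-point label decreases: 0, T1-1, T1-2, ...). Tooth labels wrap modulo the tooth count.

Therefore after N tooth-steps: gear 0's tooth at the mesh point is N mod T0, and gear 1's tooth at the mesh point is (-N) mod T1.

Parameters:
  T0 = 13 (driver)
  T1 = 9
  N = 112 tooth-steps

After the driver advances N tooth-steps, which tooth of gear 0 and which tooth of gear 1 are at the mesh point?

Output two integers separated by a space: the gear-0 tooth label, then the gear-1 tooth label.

Answer: 8 5

Derivation:
Gear 0 (driver, T0=13): tooth at mesh = N mod T0
  112 = 8 * 13 + 8, so 112 mod 13 = 8
  gear 0 tooth = 8
Gear 1 (driven, T1=9): tooth at mesh = (-N) mod T1
  112 = 12 * 9 + 4, so 112 mod 9 = 4
  (-112) mod 9 = (-4) mod 9 = 9 - 4 = 5
Mesh after 112 steps: gear-0 tooth 8 meets gear-1 tooth 5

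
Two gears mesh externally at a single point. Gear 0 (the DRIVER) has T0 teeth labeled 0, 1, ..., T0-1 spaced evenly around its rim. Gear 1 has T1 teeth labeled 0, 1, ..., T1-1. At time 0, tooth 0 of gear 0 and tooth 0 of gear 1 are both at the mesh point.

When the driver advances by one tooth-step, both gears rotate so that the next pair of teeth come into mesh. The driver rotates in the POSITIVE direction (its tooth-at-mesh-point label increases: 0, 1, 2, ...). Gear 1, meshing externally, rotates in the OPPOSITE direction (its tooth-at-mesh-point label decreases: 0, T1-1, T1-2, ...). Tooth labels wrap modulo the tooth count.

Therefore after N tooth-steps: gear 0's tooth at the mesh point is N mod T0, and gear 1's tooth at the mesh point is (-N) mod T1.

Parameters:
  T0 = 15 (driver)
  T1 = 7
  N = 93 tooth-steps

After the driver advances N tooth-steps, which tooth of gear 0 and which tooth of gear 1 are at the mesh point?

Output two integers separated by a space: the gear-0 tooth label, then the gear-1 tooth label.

Answer: 3 5

Derivation:
Gear 0 (driver, T0=15): tooth at mesh = N mod T0
  93 = 6 * 15 + 3, so 93 mod 15 = 3
  gear 0 tooth = 3
Gear 1 (driven, T1=7): tooth at mesh = (-N) mod T1
  93 = 13 * 7 + 2, so 93 mod 7 = 2
  (-93) mod 7 = (-2) mod 7 = 7 - 2 = 5
Mesh after 93 steps: gear-0 tooth 3 meets gear-1 tooth 5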